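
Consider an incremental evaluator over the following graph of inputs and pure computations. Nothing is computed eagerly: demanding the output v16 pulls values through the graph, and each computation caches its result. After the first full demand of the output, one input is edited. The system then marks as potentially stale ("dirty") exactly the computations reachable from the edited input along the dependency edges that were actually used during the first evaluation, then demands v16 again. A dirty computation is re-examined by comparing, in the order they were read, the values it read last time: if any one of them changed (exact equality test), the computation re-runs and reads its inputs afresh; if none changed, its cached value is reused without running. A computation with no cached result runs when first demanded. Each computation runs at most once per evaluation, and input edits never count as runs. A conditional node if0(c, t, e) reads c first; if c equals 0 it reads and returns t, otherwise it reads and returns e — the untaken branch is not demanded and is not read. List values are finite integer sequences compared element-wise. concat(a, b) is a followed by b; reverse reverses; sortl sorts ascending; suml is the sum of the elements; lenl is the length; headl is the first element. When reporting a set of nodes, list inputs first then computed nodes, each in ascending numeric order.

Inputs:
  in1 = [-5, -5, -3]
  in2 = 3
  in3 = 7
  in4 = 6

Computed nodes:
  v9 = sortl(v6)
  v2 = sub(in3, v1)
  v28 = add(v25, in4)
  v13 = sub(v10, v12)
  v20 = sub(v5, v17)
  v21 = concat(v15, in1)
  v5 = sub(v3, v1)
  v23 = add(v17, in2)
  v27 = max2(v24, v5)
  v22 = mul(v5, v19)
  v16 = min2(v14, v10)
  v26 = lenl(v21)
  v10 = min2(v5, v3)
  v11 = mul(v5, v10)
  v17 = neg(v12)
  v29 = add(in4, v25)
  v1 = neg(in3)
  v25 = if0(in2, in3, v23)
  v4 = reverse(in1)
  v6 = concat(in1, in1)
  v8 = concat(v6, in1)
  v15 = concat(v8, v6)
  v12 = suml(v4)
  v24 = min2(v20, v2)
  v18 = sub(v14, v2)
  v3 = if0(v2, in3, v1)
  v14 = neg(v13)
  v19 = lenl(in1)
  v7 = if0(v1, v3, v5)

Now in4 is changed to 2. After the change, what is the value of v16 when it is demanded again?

Initial pass — values computed on the first demand:
  v1 = neg(7) = -7
  v2 = sub(7, -7) = 14
  v3 = if0(v2=14 -> else branch v1) = -7
  v4 = reverse([-5, -5, -3]) = [-3, -5, -5]
  v5 = sub(-7, -7) = 0
  v10 = min2(0, -7) = -7
  v12 = suml([-3, -5, -5]) = -13
  v13 = sub(-7, -13) = 6
  v14 = neg(6) = -6
  v16 = min2(-6, -7) = -7

Second demand — change propagation:
  no demanded computation ever read in4, so the edit dirties nothing and nothing runs.

The important point: nothing the output needs ever reads in4, so the edit is invisible to it.

v16 now evaluates to -7.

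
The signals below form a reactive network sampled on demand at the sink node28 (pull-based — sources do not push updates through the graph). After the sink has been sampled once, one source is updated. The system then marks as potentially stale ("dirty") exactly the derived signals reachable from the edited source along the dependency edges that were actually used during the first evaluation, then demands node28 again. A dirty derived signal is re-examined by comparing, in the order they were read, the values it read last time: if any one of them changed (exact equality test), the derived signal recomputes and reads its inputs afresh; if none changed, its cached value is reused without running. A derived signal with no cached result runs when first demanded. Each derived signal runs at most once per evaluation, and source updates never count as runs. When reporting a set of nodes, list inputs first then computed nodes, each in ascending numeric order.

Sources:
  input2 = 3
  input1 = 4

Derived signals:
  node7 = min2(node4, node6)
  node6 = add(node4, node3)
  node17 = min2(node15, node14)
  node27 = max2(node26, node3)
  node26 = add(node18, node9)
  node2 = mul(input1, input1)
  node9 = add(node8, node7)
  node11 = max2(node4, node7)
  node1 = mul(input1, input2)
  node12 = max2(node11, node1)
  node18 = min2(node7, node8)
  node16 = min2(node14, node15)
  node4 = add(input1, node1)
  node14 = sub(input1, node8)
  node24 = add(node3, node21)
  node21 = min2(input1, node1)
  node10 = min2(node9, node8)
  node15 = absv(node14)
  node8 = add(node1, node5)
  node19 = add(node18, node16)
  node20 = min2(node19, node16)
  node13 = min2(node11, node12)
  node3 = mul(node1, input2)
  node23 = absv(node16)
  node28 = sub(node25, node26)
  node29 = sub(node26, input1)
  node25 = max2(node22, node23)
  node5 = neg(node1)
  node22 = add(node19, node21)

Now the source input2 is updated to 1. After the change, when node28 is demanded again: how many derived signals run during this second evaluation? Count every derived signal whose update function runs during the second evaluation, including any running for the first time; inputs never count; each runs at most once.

Run set: node1, node3, node4, node5, node6, node7, node8, node9, node18, node21, node26, node28 (12 run).
The important point: at node14 every value read last time is unchanged, so the dirty flag clears without a run.

Initial pass — values computed on the first demand:
  node1 = mul(4, 3) = 12
  node3 = mul(12, 3) = 36
  node4 = add(4, 12) = 16
  node5 = neg(12) = -12
  node6 = add(16, 36) = 52
  node7 = min2(16, 52) = 16
  node8 = add(12, -12) = 0
  node9 = add(0, 16) = 16
  node14 = sub(4, 0) = 4
  node15 = absv(4) = 4
  node16 = min2(4, 4) = 4
  node18 = min2(16, 0) = 0
  node19 = add(0, 4) = 4
  node21 = min2(4, 12) = 4
  node22 = add(4, 4) = 8
  node23 = absv(4) = 4
  node25 = max2(8, 4) = 8
  node26 = add(0, 16) = 16
  node28 = sub(8, 16) = -8

Second demand — change propagation:
  node1: re-runs because input2 3->1; new result 4.
  node3: re-runs because node1 12->4; input2 3->1; new result 4.
  node4: re-runs because node1 12->4; new result 8.
  node5: re-runs because node1 12->4; new result -4.
  node6: re-runs because node4 16->8; node3 36->4; new result 12.
  node7: re-runs because node4 16->8; node6 52->12; new result 8.
  node8: re-runs because node1 12->4; node5 -12->-4; new result 0 (unchanged).
  node9: re-runs because node7 16->8; new result 8.
  node14: re-examined; everything it read last time is the same (input1 unchanged, node8 unchanged) — cache 4 kept, no run.
  node15: re-examined; everything it read last time is the same (node14 unchanged) — cache 4 kept, no run.
  node16: re-examined; everything it read last time is the same (node14 unchanged, node15 unchanged) — cache 4 kept, no run.
  node18: re-runs because node7 16->8; new result 0 (unchanged).
  node19: re-examined; everything it read last time is the same (node18 unchanged, node16 unchanged) — cache 4 kept, no run.
  node21: re-runs because node1 12->4; new result 4 (unchanged).
  node22: re-examined; everything it read last time is the same (node19 unchanged, node21 unchanged) — cache 8 kept, no run.
  node23: re-examined; everything it read last time is the same (node16 unchanged) — cache 4 kept, no run.
  node25: re-examined; everything it read last time is the same (node22 unchanged, node23 unchanged) — cache 8 kept, no run.
  node26: re-runs because node9 16->8; new result 8.
  node28: re-runs because node26 16->8; new result 0.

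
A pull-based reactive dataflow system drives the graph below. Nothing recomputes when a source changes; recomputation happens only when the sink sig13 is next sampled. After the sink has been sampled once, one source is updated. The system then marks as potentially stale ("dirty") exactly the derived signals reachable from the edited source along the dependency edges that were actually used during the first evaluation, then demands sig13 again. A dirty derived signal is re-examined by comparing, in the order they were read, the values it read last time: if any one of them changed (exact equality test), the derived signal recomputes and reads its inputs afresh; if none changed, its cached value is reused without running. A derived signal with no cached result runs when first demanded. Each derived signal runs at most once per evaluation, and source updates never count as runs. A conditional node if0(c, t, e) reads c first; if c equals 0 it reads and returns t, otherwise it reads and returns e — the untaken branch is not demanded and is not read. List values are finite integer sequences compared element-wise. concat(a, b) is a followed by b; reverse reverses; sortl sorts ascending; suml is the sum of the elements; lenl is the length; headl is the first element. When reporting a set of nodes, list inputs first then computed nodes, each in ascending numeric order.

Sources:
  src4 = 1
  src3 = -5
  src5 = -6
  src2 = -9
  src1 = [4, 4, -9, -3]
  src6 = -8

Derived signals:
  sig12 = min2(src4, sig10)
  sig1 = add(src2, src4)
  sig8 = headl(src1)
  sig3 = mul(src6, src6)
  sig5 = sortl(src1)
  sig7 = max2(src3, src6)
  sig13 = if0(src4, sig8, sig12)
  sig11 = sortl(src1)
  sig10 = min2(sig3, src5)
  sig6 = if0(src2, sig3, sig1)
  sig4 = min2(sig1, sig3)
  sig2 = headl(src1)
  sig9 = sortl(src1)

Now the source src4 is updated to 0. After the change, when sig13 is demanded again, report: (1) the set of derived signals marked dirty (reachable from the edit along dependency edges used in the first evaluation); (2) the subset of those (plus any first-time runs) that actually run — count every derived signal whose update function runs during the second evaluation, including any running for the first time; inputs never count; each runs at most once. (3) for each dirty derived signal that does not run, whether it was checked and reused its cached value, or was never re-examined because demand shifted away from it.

Marked dirty: sig12, sig13.
Derived signals that run: sig8, sig13 — 2 in total.
Never re-examined (demand shifted away): sig12.
Key observation: a condition flipped, so demand moved to the other branch — sig12 is never re-examined.

First evaluation (everything demanded from the output):
  sig3 = mul(-8, -8) = 64
  sig10 = min2(64, -6) = -6
  sig12 = min2(1, -6) = -6
  sig13 = if0(src4=1 -> else branch sig12) = -6

Propagation after the edit:
  sig8: demanded for the first time — runs, produces 4.
  sig12: marked dirty but never re-examined — demand shifted away from it.
  sig13: runs — src4 1->0; result 4.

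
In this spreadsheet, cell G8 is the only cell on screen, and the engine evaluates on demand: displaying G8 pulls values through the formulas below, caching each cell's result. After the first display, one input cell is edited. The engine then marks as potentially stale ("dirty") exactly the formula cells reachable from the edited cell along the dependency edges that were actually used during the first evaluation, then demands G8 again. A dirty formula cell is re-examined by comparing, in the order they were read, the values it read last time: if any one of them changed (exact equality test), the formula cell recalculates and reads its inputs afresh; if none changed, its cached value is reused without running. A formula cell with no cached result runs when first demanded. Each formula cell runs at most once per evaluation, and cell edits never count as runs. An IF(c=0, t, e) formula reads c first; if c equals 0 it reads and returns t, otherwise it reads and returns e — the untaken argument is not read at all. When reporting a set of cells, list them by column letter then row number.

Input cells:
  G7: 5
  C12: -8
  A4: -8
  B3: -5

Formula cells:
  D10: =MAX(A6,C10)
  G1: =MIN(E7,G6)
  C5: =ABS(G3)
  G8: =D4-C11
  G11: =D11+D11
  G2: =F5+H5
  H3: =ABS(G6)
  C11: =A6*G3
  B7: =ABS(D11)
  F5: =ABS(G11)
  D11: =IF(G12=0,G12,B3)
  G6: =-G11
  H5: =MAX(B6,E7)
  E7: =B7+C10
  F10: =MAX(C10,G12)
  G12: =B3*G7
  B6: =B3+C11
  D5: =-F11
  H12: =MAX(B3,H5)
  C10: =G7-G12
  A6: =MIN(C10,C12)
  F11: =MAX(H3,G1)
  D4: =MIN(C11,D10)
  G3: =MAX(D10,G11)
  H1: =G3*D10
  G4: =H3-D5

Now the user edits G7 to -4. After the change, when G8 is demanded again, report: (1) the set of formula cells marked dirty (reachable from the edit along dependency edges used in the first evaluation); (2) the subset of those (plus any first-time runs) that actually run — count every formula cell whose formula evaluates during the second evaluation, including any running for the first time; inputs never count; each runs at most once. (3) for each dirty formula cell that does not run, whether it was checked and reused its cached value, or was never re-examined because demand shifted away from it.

Dirty set: A6, C10, C11, D4, D10, D11, G3, G8, G11, G12.
Run set: A6, C10, C11, D4, D10, D11, G3, G8, G12 (9 run).
Re-examined without running (cache reused): G11.
The important point: at G11 every value read last time is unchanged, so the dirty flag clears without a run.

Initial pass — values computed on the first demand:
  G12 = -5 * 5 = -25
  C10 = 5 - -25 = 30
  A6 = MIN(30, -8) = -8
  D10 = MAX(-8, 30) = 30
  D11 = IF(G12=0: G12=-25 -> else branch B3) = -5
  G11 = -5 + -5 = -10
  G3 = MAX(30, -10) = 30
  C11 = -8 * 30 = -240
  D4 = MIN(-240, 30) = -240
  G8 = -240 - -240 = 0

Second demand — change propagation:
  G12: re-runs because G7 5->-4; new result 20.
  C10: re-runs because G7 5->-4; G12 -25->20; new result -24.
  A6: re-runs because C10 30->-24; new result -24.
  D10: re-runs because A6 -8->-24; C10 30->-24; new result -24.
  D11: re-runs because G12 -25->20; new result -5 (unchanged).
  G11: re-examined; everything it read last time is the same (D11 unchanged, D11 unchanged) — cache -10 kept, no run.
  G3: re-runs because D10 30->-24; new result -10.
  C11: re-runs because A6 -8->-24; G3 30->-10; new result 240.
  D4: re-runs because C11 -240->240; D10 30->-24; new result -24.
  G8: re-runs because D4 -240->-24; C11 -240->240; new result -264.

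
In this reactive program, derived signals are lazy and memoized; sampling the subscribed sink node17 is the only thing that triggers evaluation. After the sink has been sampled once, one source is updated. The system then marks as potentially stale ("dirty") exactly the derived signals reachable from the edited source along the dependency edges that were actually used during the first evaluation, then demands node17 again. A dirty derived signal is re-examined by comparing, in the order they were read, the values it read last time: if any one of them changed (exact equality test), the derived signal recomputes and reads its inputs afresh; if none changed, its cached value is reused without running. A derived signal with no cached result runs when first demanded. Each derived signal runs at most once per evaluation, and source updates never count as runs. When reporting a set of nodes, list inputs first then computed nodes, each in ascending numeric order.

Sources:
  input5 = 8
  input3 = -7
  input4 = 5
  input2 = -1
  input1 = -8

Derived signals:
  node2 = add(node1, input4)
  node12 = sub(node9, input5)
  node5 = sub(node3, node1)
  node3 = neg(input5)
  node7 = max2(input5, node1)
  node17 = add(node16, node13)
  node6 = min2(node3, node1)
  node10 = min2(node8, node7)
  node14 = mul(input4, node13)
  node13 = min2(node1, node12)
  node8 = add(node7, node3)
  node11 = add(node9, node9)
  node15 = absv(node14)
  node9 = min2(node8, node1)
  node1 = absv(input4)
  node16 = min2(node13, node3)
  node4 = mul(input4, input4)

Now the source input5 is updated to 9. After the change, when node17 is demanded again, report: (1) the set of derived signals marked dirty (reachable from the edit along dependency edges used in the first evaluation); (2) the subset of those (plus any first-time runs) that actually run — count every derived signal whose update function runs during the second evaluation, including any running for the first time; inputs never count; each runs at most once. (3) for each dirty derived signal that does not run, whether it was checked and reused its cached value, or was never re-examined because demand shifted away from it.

First demand of the output computes:
  node1 = absv(5) = 5
  node3 = neg(8) = -8
  node7 = max2(8, 5) = 8
  node8 = add(8, -8) = 0
  node9 = min2(0, 5) = 0
  node12 = sub(0, 8) = -8
  node13 = min2(5, -8) = -8
  node16 = min2(-8, -8) = -8
  node17 = add(-8, -8) = -16

After the edit, cleaning proceeds:
  node3: a read changed (input5 8->9) — executes, giving -9.
  node7: a read changed (input5 8->9) — executes, giving 9.
  node8: a read changed (node7 8->9; node3 -8->-9) — executes, giving 0 — identical to its old value.
  node9: dirty, but its reads are unchanged (node8 unchanged, node1 unchanged); cached 0 stands.
  node12: a read changed (input5 8->9) — executes, giving -9.
  node13: a read changed (node12 -8->-9) — executes, giving -9.
  node16: a read changed (node13 -8->-9; node3 -8->-9) — executes, giving -9.
  node17: a read changed (node16 -8->-9; node13 -8->-9) — executes, giving -18.

Note where the cutoff bites: node9 is checked, finds nothing changed, and keeps its cache.

The edit dirties: node3, node7, node8, node9, node12, node13, node16, node17.
7 derived signals run: node3, node7, node8, node12, node13, node16, node17.
Cache hits after checking: node9.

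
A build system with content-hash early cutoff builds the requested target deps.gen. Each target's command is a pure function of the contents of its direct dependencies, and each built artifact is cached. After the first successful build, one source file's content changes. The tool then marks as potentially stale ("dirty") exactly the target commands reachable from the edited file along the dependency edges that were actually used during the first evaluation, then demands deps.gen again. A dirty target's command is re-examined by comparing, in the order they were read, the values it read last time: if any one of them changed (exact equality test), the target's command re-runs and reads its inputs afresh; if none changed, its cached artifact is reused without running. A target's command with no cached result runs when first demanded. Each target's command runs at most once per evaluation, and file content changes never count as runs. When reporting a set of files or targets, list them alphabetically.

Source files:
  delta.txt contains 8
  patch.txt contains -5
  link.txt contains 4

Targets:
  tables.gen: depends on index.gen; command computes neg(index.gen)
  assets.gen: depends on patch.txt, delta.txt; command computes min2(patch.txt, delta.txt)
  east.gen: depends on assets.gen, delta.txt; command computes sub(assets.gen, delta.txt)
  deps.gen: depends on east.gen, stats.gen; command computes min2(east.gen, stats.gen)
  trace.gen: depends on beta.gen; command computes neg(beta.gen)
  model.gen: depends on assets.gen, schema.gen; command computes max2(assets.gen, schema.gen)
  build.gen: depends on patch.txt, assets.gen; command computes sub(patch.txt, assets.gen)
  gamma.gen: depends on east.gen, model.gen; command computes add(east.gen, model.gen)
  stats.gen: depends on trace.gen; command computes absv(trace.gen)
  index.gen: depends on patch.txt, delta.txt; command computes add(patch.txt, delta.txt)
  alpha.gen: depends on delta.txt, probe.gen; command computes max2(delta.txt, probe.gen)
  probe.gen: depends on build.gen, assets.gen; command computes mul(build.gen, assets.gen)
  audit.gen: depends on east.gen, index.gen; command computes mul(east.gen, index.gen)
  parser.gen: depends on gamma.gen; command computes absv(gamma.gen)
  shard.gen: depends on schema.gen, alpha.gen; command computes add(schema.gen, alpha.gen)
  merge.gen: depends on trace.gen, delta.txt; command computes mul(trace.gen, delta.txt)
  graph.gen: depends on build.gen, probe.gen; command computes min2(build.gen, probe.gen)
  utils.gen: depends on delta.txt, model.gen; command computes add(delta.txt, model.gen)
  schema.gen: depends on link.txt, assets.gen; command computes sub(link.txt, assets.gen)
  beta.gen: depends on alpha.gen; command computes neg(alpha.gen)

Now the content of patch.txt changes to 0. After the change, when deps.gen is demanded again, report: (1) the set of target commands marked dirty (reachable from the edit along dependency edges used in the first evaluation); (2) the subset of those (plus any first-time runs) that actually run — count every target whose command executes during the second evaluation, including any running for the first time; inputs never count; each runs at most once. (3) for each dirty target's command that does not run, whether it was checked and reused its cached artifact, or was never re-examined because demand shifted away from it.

Marked dirty: alpha.gen, assets.gen, beta.gen, build.gen, deps.gen, east.gen, probe.gen, stats.gen, trace.gen.
Target commands that run: assets.gen, build.gen, deps.gen, east.gen, probe.gen — 5 in total.
Checked but reused from cache: alpha.gen, beta.gen, stats.gen, trace.gen.
Key observation: the cutoff stops propagation at alpha.gen — its inputs' values are unchanged, so it reuses its cache.

First evaluation (everything demanded from the output):
  assets.gen = min2(-5, 8) = -5
  build.gen = sub(-5, -5) = 0
  east.gen = sub(-5, 8) = -13
  probe.gen = mul(0, -5) = 0
  alpha.gen = max2(8, 0) = 8
  beta.gen = neg(8) = -8
  trace.gen = neg(-8) = 8
  stats.gen = absv(8) = 8
  deps.gen = min2(-13, 8) = -13

Propagation after the edit:
  assets.gen: runs — patch.txt -5->0; result 0.
  build.gen: runs — patch.txt -5->0; assets.gen -5->0; result 0 (same value as before).
  east.gen: runs — assets.gen -5->0; result -8.
  probe.gen: runs — assets.gen -5->0; result 0 (same value as before).
  alpha.gen: checked — values it read are unchanged (delta.txt unchanged, probe.gen unchanged); reused cached 8 without running.
  beta.gen: checked — values it read are unchanged (alpha.gen unchanged); reused cached -8 without running.
  trace.gen: checked — values it read are unchanged (beta.gen unchanged); reused cached 8 without running.
  stats.gen: checked — values it read are unchanged (trace.gen unchanged); reused cached 8 without running.
  deps.gen: runs — east.gen -13->-8; result -8.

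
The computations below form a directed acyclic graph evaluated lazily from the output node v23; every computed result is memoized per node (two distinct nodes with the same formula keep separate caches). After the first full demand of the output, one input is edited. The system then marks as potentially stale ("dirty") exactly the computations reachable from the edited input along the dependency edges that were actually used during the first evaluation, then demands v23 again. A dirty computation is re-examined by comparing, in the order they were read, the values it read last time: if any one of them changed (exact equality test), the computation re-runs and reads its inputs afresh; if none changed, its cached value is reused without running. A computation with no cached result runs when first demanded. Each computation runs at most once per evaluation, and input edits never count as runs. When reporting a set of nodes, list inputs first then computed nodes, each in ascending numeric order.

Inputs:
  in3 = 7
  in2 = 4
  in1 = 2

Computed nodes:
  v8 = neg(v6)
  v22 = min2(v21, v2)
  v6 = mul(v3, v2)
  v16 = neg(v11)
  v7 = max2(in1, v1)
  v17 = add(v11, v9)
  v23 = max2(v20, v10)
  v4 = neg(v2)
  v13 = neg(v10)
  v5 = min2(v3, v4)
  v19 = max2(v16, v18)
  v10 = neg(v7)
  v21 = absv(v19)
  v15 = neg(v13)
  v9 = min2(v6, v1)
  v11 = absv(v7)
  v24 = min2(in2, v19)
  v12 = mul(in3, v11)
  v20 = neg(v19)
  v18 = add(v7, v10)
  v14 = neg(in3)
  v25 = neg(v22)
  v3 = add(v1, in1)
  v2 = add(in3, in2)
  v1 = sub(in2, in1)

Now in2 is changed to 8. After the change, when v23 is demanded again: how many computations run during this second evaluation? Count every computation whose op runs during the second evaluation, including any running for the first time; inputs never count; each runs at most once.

First demand of the output computes:
  v1 = sub(4, 2) = 2
  v7 = max2(2, 2) = 2
  v10 = neg(2) = -2
  v11 = absv(2) = 2
  v16 = neg(2) = -2
  v18 = add(2, -2) = 0
  v19 = max2(-2, 0) = 0
  v20 = neg(0) = 0
  v23 = max2(0, -2) = 0

After the edit, cleaning proceeds:
  v1: a read changed (in2 4->8) — executes, giving 6.
  v7: a read changed (v1 2->6) — executes, giving 6.
  v10: a read changed (v7 2->6) — executes, giving -6.
  v11: a read changed (v7 2->6) — executes, giving 6.
  v16: a read changed (v11 2->6) — executes, giving -6.
  v18: a read changed (v7 2->6; v10 -2->-6) — executes, giving 0 — identical to its old value.
  v19: a read changed (v16 -2->-6) — executes, giving 0 — identical to its old value.
  v20: dirty, but its reads are unchanged (v19 unchanged); cached 0 stands.
  v23: a read changed (v10 -2->-6) — executes, giving 0 — identical to its old value.

Note where the cutoff bites: v20 is checked, finds nothing changed, and keeps its cache.

8 computations run: v1, v7, v10, v11, v16, v18, v19, v23.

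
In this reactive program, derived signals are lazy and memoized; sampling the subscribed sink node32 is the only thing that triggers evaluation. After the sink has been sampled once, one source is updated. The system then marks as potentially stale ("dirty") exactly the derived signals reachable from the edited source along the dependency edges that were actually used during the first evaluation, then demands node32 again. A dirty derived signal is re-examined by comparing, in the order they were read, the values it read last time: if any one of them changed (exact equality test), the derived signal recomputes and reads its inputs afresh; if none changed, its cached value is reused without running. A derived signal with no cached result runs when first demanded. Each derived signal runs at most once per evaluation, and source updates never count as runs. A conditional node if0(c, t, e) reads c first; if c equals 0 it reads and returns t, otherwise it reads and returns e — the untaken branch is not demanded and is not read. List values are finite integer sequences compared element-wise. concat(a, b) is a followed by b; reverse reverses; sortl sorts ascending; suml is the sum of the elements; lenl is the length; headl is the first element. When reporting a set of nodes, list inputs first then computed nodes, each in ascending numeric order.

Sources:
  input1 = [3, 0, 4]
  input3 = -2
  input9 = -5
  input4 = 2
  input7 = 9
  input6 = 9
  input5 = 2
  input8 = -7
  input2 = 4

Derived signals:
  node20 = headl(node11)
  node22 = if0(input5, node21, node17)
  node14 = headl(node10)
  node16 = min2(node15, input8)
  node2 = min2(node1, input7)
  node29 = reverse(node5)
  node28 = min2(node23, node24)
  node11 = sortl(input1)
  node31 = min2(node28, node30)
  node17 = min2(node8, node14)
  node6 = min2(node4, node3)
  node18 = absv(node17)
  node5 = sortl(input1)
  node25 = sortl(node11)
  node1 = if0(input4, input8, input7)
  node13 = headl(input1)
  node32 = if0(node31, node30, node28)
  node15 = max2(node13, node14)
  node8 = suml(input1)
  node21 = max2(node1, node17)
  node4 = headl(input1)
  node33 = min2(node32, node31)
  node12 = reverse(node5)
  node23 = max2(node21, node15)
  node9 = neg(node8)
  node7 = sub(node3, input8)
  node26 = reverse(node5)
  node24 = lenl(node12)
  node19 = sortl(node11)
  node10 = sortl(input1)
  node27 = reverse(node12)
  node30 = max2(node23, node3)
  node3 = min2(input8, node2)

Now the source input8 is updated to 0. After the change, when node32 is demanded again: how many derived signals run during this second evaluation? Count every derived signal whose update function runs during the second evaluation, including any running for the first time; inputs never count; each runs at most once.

2 derived signals run: node3, node30.
Note the absorption at node30: it re-runs yet its value is the same, leaving the output's value untouched.

First demand of the output computes:
  node1 = if0(input4=2 -> else branch input7) = 9
  node2 = min2(9, 9) = 9
  node3 = min2(-7, 9) = -7
  node5 = sortl([3, 0, 4]) = [0, 3, 4]
  node8 = suml([3, 0, 4]) = 7
  node10 = sortl([3, 0, 4]) = [0, 3, 4]
  node12 = reverse([0, 3, 4]) = [4, 3, 0]
  node13 = headl([3, 0, 4]) = 3
  node14 = headl([0, 3, 4]) = 0
  node15 = max2(3, 0) = 3
  node17 = min2(7, 0) = 0
  node21 = max2(9, 0) = 9
  node23 = max2(9, 3) = 9
  node24 = lenl([4, 3, 0]) = 3
  node28 = min2(9, 3) = 3
  node30 = max2(9, -7) = 9
  node31 = min2(3, 9) = 3
  node32 = if0(node31=3 -> else branch node28) = 3

After the edit, cleaning proceeds:
  node3: a read changed (input8 -7->0) — executes, giving 0.
  node30: a read changed (node3 -7->0) — executes, giving 9 — identical to its old value.
  node31: dirty, but its reads are unchanged (node28 unchanged, node30 unchanged); cached 3 stands.
  node32: dirty, but its reads are unchanged (node31 unchanged, node28 unchanged); cached 3 stands.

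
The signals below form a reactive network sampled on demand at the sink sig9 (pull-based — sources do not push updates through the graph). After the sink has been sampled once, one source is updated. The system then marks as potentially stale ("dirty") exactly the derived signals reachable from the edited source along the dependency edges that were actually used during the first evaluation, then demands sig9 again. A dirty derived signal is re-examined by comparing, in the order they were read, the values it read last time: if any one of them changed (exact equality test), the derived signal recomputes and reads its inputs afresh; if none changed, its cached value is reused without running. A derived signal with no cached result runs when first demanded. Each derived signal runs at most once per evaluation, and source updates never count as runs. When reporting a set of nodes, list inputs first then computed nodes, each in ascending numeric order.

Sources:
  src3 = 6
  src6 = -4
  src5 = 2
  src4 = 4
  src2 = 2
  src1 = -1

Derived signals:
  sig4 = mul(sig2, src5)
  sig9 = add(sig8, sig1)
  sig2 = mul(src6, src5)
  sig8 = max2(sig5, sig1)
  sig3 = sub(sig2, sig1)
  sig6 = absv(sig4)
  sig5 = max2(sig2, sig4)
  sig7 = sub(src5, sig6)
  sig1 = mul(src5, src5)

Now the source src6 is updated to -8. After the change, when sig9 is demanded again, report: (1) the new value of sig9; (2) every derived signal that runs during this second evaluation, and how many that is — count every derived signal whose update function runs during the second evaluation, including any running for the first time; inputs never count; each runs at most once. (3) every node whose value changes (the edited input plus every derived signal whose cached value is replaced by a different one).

Initial pass — values computed on the first demand:
  sig1 = mul(2, 2) = 4
  sig2 = mul(-4, 2) = -8
  sig4 = mul(-8, 2) = -16
  sig5 = max2(-8, -16) = -8
  sig8 = max2(-8, 4) = 4
  sig9 = add(4, 4) = 8

Second demand — change propagation:
  sig2: re-runs because src6 -4->-8; new result -16.
  sig4: re-runs because sig2 -8->-16; new result -32.
  sig5: re-runs because sig2 -8->-16; sig4 -16->-32; new result -16.
  sig8: re-runs because sig5 -8->-16; new result 4 (unchanged).
  sig9: re-examined; everything it read last time is the same (sig8 unchanged, sig1 unchanged) — cache 8 kept, no run.

The important point: sig8 recomputes to an identical value, and the output ends up unchanged.

sig9 now evaluates to 8.
Run set: sig2, sig4, sig5, sig8 (4 run).
Changed values: src6, sig2, sig4, sig5.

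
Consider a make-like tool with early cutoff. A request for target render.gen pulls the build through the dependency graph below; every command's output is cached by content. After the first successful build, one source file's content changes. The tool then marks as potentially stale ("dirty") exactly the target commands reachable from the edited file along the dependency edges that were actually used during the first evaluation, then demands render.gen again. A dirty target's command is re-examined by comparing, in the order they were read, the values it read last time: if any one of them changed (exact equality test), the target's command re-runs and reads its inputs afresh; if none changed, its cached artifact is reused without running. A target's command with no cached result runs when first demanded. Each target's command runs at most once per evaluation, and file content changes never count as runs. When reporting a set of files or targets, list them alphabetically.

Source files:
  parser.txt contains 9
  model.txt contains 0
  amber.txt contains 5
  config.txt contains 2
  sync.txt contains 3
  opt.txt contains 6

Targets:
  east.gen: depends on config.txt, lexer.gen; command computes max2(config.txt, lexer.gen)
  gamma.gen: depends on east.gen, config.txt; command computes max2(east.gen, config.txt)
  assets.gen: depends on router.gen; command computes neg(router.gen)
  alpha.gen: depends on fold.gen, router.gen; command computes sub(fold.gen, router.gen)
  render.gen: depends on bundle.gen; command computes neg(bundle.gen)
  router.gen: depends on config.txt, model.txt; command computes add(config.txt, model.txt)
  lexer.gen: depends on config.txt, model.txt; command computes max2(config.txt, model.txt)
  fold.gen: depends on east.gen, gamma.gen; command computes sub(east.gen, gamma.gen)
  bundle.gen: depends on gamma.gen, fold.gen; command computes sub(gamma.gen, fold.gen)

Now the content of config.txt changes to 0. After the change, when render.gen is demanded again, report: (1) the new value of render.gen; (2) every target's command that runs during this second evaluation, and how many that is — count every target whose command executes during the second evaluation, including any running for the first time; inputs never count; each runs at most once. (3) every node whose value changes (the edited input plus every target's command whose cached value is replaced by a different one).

First demand of the output computes:
  lexer.gen = max2(2, 0) = 2
  east.gen = max2(2, 2) = 2
  gamma.gen = max2(2, 2) = 2
  fold.gen = sub(2, 2) = 0
  bundle.gen = sub(2, 0) = 2
  render.gen = neg(2) = -2

After the edit, cleaning proceeds:
  lexer.gen: a read changed (config.txt 2->0) — executes, giving 0.
  east.gen: a read changed (config.txt 2->0; lexer.gen 2->0) — executes, giving 0.
  gamma.gen: a read changed (east.gen 2->0; config.txt 2->0) — executes, giving 0.
  fold.gen: a read changed (east.gen 2->0; gamma.gen 2->0) — executes, giving 0 — identical to its old value.
  bundle.gen: a read changed (gamma.gen 2->0) — executes, giving 0.
  render.gen: a read changed (bundle.gen 2->0) — executes, giving 0.

Demanding render.gen again yields 0.
6 target commands run: bundle.gen, east.gen, fold.gen, gamma.gen, lexer.gen, render.gen.
The nodes whose values change: bundle.gen, config.txt, east.gen, gamma.gen, lexer.gen, render.gen.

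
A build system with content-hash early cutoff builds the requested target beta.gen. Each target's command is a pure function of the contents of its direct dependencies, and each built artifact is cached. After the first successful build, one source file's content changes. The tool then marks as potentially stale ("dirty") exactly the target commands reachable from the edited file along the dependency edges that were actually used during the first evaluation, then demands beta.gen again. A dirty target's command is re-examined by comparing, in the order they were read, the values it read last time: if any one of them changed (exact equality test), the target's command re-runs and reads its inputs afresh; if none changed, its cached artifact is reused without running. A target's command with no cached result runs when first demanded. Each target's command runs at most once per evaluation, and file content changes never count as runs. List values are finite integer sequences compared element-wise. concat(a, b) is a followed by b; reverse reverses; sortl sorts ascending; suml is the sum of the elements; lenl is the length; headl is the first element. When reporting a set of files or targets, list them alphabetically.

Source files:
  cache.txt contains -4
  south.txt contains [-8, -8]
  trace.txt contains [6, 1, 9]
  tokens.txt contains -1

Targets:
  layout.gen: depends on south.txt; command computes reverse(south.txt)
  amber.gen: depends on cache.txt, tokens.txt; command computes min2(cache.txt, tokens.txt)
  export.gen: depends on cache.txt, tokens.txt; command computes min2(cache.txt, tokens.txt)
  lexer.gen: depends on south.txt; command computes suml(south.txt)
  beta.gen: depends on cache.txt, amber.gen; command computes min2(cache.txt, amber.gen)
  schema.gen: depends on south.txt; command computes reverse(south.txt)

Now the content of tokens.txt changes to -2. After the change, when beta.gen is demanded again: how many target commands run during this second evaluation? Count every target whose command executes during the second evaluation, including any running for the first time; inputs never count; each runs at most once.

First evaluation (everything demanded from the output):
  amber.gen = min2(-4, -1) = -4
  beta.gen = min2(-4, -4) = -4

Propagation after the edit:
  amber.gen: runs — tokens.txt -1->-2; result -4 (same value as before).
  beta.gen: checked — values it read are unchanged (cache.txt unchanged, amber.gen unchanged); reused cached -4 without running.

Key observation: the change is absorbed at amber.gen — it re-runs but produces the same value, and the output's value is unchanged.

Target commands that run: amber.gen — 1 in total.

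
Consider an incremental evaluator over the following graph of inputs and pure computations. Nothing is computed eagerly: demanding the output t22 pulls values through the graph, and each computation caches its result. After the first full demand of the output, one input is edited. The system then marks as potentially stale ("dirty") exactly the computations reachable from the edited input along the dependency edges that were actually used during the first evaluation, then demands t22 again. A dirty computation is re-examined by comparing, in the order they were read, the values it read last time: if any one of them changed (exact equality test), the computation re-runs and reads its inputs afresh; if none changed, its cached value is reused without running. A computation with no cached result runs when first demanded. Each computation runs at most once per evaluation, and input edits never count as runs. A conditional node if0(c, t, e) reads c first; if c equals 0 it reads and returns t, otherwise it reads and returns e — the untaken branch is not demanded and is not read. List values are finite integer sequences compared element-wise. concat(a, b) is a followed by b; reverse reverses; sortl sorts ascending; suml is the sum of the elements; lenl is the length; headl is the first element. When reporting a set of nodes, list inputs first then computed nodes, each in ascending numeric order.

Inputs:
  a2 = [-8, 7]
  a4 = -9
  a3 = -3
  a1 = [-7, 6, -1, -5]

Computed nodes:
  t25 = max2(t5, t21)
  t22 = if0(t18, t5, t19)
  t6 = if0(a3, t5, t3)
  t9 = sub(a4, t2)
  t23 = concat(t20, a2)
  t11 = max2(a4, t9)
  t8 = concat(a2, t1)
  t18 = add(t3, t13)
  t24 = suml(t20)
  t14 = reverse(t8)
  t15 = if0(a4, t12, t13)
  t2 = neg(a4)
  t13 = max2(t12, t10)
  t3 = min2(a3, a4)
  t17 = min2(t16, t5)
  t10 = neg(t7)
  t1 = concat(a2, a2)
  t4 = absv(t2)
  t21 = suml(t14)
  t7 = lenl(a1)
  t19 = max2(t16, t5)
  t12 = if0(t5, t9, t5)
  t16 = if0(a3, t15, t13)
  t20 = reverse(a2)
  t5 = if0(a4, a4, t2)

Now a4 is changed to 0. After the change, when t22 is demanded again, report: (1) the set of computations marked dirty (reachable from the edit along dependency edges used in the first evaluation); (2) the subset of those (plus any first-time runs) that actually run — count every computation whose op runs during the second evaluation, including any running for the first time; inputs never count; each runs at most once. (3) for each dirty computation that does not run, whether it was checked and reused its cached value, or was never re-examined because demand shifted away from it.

Dirty set: t2, t3, t5, t12, t13, t18, t22.
Run set: t2, t3, t5, t9, t12, t13, t16, t18, t19, t22 (10 run).
All dirty computations ended up running.
The important point: the flipped condition pulls in fresh nodes; t9, t16, t19 run for the first time.

Initial pass — values computed on the first demand:
  t2 = neg(-9) = 9
  t3 = min2(-3, -9) = -9
  t5 = if0(a4=-9 -> else branch t2) = 9
  t7 = lenl([-7, 6, -1, -5]) = 4
  t10 = neg(4) = -4
  t12 = if0(t5=9 -> else branch t5) = 9
  t13 = max2(9, -4) = 9
  t18 = add(-9, 9) = 0
  t22 = if0(t18=0 -> then branch t5) = 9

Second demand — change propagation:
  t2: re-runs because a4 -9->0; new result 0.
  t3: re-runs because a4 -9->0; new result -3.
  t5: re-runs because a4 -9->0; t2 9->0; new result 0.
  t9: newly demanded (no cache) — executes and yields 0.
  t12: re-runs because t5 9->0; t5 9->0; new result 0.
  t13: re-runs because t12 9->0; new result 0.
  t16: newly demanded (no cache) — executes and yields 0.
  t18: re-runs because t3 -9->-3; t13 9->0; new result -3.
  t19: newly demanded (no cache) — executes and yields 0.
  t22: re-runs because t18 0->-3; t5 9->0; new result 0.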